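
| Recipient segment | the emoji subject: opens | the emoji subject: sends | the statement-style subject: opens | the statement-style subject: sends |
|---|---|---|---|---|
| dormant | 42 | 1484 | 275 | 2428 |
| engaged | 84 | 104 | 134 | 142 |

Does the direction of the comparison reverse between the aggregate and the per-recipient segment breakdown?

Dormant: the emoji subject 42/1484 = 2.8%, the statement-style subject 275/2428 = 11.3% → the statement-style subject
Engaged: the emoji subject 84/104 = 80.8%, the statement-style subject 134/142 = 94.4% → the statement-style subject
Overall: the emoji subject 126/1588 = 7.9%, the statement-style subject 409/2570 = 15.9% → the statement-style subject
The statement-style subject wins overall and in every recipient group — no reversal.

No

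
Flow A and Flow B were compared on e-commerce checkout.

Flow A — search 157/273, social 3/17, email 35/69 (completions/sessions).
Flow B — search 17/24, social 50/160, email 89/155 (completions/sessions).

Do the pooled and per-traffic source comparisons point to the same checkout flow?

Search: Flow A 157/273 = 57.5%, Flow B 17/24 = 70.8% → Flow B
Social: Flow A 3/17 = 17.6%, Flow B 50/160 = 31.2% → Flow B
Email: Flow A 35/69 = 50.7%, Flow B 89/155 = 57.4% → Flow B
Overall: Flow A 195/359 = 54.3%, Flow B 156/339 = 46.0% → Flow A
Flow B wins each traffic group but Flow A wins overall — the comparison reverses. Flow B's sessions skew toward social, which has a lower base rate.

No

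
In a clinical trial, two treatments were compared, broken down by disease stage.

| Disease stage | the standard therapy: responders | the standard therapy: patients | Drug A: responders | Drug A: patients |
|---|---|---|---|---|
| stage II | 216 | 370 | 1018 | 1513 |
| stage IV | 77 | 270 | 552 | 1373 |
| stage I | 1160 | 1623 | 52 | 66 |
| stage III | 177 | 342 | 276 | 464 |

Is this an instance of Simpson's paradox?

Stage II: the standard therapy 216/370 = 58.4%, Drug A 1018/1513 = 67.3% → Drug A
Stage IV: the standard therapy 77/270 = 28.5%, Drug A 552/1373 = 40.2% → Drug A
Stage I: the standard therapy 1160/1623 = 71.5%, Drug A 52/66 = 78.8% → Drug A
Stage III: the standard therapy 177/342 = 51.8%, Drug A 276/464 = 59.5% → Drug A
Overall: the standard therapy 1630/2605 = 62.6%, Drug A 1898/3416 = 55.6% → the standard therapy
Drug A wins each disease group but the standard therapy wins overall — the comparison reverses. Drug A's patients skew toward stage IV, which has a lower base rate.

Yes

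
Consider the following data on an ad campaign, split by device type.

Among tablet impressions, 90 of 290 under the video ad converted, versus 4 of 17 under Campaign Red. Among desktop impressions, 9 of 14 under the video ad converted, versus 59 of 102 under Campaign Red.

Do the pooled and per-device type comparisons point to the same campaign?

Tablet: the video ad 90/290 = 31.0%, Campaign Red 4/17 = 23.5% → the video ad
Desktop: the video ad 9/14 = 64.3%, Campaign Red 59/102 = 57.8% → the video ad
Overall: the video ad 99/304 = 32.6%, Campaign Red 63/119 = 52.9% → Campaign Red
The video ad wins each device group but Campaign Red wins overall — the comparison reverses. The video ad's impressions skew toward tablet, which has a lower base rate.

No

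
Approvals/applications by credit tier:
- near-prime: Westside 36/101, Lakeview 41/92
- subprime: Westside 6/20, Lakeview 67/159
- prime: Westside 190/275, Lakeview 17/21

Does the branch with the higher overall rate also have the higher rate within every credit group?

Near-prime: Westside 36/101 = 35.6%, Lakeview 41/92 = 44.6% → Lakeview
Subprime: Westside 6/20 = 30.0%, Lakeview 67/159 = 42.1% → Lakeview
Prime: Westside 190/275 = 69.1%, Lakeview 17/21 = 81.0% → Lakeview
Overall: Westside 232/396 = 58.6%, Lakeview 125/272 = 46.0% → Westside
Lakeview wins each credit group but Westside wins overall — the comparison reverses. Lakeview's applications skew toward subprime, which has a lower base rate.

No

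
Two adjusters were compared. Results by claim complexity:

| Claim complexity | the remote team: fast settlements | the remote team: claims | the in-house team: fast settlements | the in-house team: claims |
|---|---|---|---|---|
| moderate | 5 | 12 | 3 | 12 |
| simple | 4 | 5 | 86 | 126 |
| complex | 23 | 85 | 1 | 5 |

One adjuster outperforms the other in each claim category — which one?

the remote team

Moderate: the remote team 5/12 = 41.7%, the in-house team 3/12 = 25.0% → the remote team
Simple: the remote team 4/5 = 80.0%, the in-house team 86/126 = 68.3% → the remote team
Complex: the remote team 23/85 = 27.1%, the in-house team 1/5 = 20.0% → the remote team
The remote team has the higher rate in all 3 groups.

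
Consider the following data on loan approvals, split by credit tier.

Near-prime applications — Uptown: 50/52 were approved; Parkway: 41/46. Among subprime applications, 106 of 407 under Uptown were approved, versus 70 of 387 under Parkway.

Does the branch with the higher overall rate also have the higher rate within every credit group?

Yes

Near-prime: Uptown 50/52 = 96.2%, Parkway 41/46 = 89.1% → Uptown
Subprime: Uptown 106/407 = 26.0%, Parkway 70/387 = 18.1% → Uptown
Overall: Uptown 156/459 = 34.0%, Parkway 111/433 = 25.6% → Uptown
Uptown wins overall and in every credit group — no reversal.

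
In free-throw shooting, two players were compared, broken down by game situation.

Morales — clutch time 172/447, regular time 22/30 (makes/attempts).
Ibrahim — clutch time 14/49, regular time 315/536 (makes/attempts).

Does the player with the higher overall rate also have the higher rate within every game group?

No

Clutch time: Morales 172/447 = 38.5%, Ibrahim 14/49 = 28.6% → Morales
Regular time: Morales 22/30 = 73.3%, Ibrahim 315/536 = 58.8% → Morales
Overall: Morales 194/477 = 40.7%, Ibrahim 329/585 = 56.2% → Ibrahim
Morales wins each game group but Ibrahim wins overall — the comparison reverses. Morales's attempts skew toward clutch time, which has a lower base rate.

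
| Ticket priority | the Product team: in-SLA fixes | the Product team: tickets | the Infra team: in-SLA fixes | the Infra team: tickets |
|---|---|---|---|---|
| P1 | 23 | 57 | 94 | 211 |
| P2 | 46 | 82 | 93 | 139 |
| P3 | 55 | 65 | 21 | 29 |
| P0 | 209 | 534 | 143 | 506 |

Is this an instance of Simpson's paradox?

P1: the Product team 23/57 = 40.4%, the Infra team 94/211 = 44.5% → the Infra team
P2: the Product team 46/82 = 56.1%, the Infra team 93/139 = 66.9% → the Infra team
P3: the Product team 55/65 = 84.6%, the Infra team 21/29 = 72.4% → the Product team
P0: the Product team 209/534 = 39.1%, the Infra team 143/506 = 28.3% → the Product team
Overall: the Product team 333/738 = 45.1%, the Infra team 351/885 = 39.7% → the Product team
Neither sweeps: the Product team wins 2 of 4 groups, the Infra team wins 2. The Product team wins overall but not every group — no Simpson reversal.

No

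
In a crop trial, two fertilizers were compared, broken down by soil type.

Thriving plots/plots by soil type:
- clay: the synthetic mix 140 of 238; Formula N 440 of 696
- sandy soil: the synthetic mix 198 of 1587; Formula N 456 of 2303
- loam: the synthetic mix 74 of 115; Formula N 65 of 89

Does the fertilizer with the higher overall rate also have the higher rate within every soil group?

Clay: the synthetic mix 140/238 = 58.8%, Formula N 440/696 = 63.2% → Formula N
Sandy soil: the synthetic mix 198/1587 = 12.5%, Formula N 456/2303 = 19.8% → Formula N
Loam: the synthetic mix 74/115 = 64.3%, Formula N 65/89 = 73.0% → Formula N
Overall: the synthetic mix 412/1940 = 21.2%, Formula N 961/3088 = 31.1% → Formula N
Formula N wins overall and in every soil group — no reversal.

Yes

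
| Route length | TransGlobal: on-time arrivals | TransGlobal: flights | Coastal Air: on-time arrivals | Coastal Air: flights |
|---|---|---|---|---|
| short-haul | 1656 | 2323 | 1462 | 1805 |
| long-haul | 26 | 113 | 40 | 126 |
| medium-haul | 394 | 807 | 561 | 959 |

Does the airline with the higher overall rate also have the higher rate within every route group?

Yes

Short-haul: TransGlobal 1656/2323 = 71.3%, Coastal Air 1462/1805 = 81.0% → Coastal Air
Long-haul: TransGlobal 26/113 = 23.0%, Coastal Air 40/126 = 31.7% → Coastal Air
Medium-haul: TransGlobal 394/807 = 48.8%, Coastal Air 561/959 = 58.5% → Coastal Air
Overall: TransGlobal 2076/3243 = 64.0%, Coastal Air 2063/2890 = 71.4% → Coastal Air
Coastal Air wins overall and in every route group — no reversal.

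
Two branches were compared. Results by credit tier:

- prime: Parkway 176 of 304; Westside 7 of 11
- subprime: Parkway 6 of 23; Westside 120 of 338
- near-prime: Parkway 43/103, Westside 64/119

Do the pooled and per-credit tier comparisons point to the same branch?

No

Prime: Parkway 176/304 = 57.9%, Westside 7/11 = 63.6% → Westside
Subprime: Parkway 6/23 = 26.1%, Westside 120/338 = 35.5% → Westside
Near-prime: Parkway 43/103 = 41.7%, Westside 64/119 = 53.8% → Westside
Overall: Parkway 225/430 = 52.3%, Westside 191/468 = 40.8% → Parkway
Westside wins each credit group but Parkway wins overall — the comparison reverses. Westside's applications skew toward subprime, which has a lower base rate.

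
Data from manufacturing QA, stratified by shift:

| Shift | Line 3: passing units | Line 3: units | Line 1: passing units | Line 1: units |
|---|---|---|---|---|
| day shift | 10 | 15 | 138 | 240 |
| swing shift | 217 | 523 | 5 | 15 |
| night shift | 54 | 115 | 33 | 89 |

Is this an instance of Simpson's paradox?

Day shift: Line 3 10/15 = 66.7%, Line 1 138/240 = 57.5% → Line 3
Swing shift: Line 3 217/523 = 41.5%, Line 1 5/15 = 33.3% → Line 3
Night shift: Line 3 54/115 = 47.0%, Line 1 33/89 = 37.1% → Line 3
Overall: Line 3 281/653 = 43.0%, Line 1 176/344 = 51.2% → Line 1
Line 3 wins each shift group but Line 1 wins overall — the comparison reverses. Line 3's units skew toward swing shift, which has a lower base rate.

Yes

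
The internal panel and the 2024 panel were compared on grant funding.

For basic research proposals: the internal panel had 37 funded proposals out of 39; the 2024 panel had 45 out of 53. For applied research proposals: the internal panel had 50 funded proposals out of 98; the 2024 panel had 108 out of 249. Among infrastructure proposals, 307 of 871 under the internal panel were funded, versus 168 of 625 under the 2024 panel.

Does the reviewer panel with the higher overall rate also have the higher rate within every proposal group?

Basic research: the internal panel 37/39 = 94.9%, the 2024 panel 45/53 = 84.9% → the internal panel
Applied research: the internal panel 50/98 = 51.0%, the 2024 panel 108/249 = 43.4% → the internal panel
Infrastructure: the internal panel 307/871 = 35.2%, the 2024 panel 168/625 = 26.9% → the internal panel
Overall: the internal panel 394/1008 = 39.1%, the 2024 panel 321/927 = 34.6% → the internal panel
The internal panel wins overall and in every proposal group — no reversal.

Yes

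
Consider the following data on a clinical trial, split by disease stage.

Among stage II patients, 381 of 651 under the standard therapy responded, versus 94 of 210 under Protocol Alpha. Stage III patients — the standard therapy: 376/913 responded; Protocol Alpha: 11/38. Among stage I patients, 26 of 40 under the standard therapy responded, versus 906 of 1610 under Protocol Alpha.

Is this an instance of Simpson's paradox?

Yes

Stage II: the standard therapy 381/651 = 58.5%, Protocol Alpha 94/210 = 44.8% → the standard therapy
Stage III: the standard therapy 376/913 = 41.2%, Protocol Alpha 11/38 = 28.9% → the standard therapy
Stage I: the standard therapy 26/40 = 65.0%, Protocol Alpha 906/1610 = 56.3% → the standard therapy
Overall: the standard therapy 783/1604 = 48.8%, Protocol Alpha 1011/1858 = 54.4% → Protocol Alpha
The standard therapy wins each disease group but Protocol Alpha wins overall — the comparison reverses. The standard therapy's patients skew toward stage III, which has a lower base rate.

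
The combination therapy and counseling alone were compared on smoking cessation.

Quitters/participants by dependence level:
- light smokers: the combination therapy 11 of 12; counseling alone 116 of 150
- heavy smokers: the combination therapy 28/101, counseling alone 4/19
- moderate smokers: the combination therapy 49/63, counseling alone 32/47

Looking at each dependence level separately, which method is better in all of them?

the combination therapy

Light smokers: the combination therapy 11/12 = 91.7%, counseling alone 116/150 = 77.3% → the combination therapy
Heavy smokers: the combination therapy 28/101 = 27.7%, counseling alone 4/19 = 21.1% → the combination therapy
Moderate smokers: the combination therapy 49/63 = 77.8%, counseling alone 32/47 = 68.1% → the combination therapy
The combination therapy has the higher rate in all 3 groups.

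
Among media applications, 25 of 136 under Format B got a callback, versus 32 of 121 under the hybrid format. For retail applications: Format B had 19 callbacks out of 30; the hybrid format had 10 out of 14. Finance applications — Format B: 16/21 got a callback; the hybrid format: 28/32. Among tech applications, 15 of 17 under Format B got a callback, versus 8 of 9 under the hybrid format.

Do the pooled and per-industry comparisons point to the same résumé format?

Yes

Media: Format B 25/136 = 18.4%, the hybrid format 32/121 = 26.4% → the hybrid format
Retail: Format B 19/30 = 63.3%, the hybrid format 10/14 = 71.4% → the hybrid format
Finance: Format B 16/21 = 76.2%, the hybrid format 28/32 = 87.5% → the hybrid format
Tech: Format B 15/17 = 88.2%, the hybrid format 8/9 = 88.9% → the hybrid format
Overall: Format B 75/204 = 36.8%, the hybrid format 78/176 = 44.3% → the hybrid format
The hybrid format wins overall and in every industry group — no reversal.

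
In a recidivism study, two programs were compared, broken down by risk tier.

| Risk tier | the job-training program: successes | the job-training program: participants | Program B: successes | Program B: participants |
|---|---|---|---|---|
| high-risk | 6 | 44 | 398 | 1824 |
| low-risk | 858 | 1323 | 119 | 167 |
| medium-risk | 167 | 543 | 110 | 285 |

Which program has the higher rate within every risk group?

Program B

High-risk: the job-training program 6/44 = 13.6%, Program B 398/1824 = 21.8% → Program B
Low-risk: the job-training program 858/1323 = 64.9%, Program B 119/167 = 71.3% → Program B
Medium-risk: the job-training program 167/543 = 30.8%, Program B 110/285 = 38.6% → Program B
Program B has the higher rate in all 3 groups.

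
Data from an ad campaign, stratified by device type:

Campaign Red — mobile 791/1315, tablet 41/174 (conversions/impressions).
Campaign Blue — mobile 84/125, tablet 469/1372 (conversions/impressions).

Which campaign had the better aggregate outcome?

Mobile: Campaign Red 791/1315 = 60.2%, Campaign Blue 84/125 = 67.2% → Campaign Blue
Tablet: Campaign Red 41/174 = 23.6%, Campaign Blue 469/1372 = 34.2% → Campaign Blue
Overall: Campaign Red 832/1489 = 55.9%, Campaign Blue 553/1497 = 36.9% → Campaign Red
(Campaign Blue wins every device group but Campaign Red wins overall — Campaign Blue's impressions skew toward the low-rate tablet group.)

Campaign Red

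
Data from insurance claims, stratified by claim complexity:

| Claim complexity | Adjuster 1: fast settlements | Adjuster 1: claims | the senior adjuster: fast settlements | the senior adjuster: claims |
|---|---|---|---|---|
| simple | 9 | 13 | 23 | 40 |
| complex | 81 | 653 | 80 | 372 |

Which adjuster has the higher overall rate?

the senior adjuster

Simple: Adjuster 1 9/13 = 69.2%, the senior adjuster 23/40 = 57.5% → Adjuster 1
Complex: Adjuster 1 81/653 = 12.4%, the senior adjuster 80/372 = 21.5% → the senior adjuster
Overall: Adjuster 1 90/666 = 13.5%, the senior adjuster 103/412 = 25.0% → the senior adjuster
(Neither sweeps every claim group, but the senior adjuster has the higher pooled rate.)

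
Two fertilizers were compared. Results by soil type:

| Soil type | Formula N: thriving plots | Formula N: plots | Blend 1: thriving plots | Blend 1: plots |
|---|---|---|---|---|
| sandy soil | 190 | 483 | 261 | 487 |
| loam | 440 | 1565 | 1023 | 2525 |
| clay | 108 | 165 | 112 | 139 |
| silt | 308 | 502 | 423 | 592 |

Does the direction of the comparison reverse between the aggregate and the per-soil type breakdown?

No

Sandy soil: Formula N 190/483 = 39.3%, Blend 1 261/487 = 53.6% → Blend 1
Loam: Formula N 440/1565 = 28.1%, Blend 1 1023/2525 = 40.5% → Blend 1
Clay: Formula N 108/165 = 65.5%, Blend 1 112/139 = 80.6% → Blend 1
Silt: Formula N 308/502 = 61.4%, Blend 1 423/592 = 71.5% → Blend 1
Overall: Formula N 1046/2715 = 38.5%, Blend 1 1819/3743 = 48.6% → Blend 1
Blend 1 wins overall and in every soil group — no reversal.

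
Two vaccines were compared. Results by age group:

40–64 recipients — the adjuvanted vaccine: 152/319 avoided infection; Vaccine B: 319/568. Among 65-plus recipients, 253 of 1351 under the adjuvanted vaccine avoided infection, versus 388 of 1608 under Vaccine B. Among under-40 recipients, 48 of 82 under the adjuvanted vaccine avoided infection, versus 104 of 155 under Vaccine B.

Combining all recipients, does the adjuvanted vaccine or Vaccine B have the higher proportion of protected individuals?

40–64: the adjuvanted vaccine 152/319 = 47.6%, Vaccine B 319/568 = 56.2% → Vaccine B
65-plus: the adjuvanted vaccine 253/1351 = 18.7%, Vaccine B 388/1608 = 24.1% → Vaccine B
Under-40: the adjuvanted vaccine 48/82 = 58.5%, Vaccine B 104/155 = 67.1% → Vaccine B
Overall: the adjuvanted vaccine 453/1752 = 25.9%, Vaccine B 811/2331 = 34.8% → Vaccine B

Vaccine B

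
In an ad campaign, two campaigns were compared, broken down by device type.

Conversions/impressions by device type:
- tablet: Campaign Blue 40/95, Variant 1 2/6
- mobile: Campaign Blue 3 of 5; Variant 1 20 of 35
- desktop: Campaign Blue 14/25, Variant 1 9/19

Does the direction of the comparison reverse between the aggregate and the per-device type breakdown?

Yes

Tablet: Campaign Blue 40/95 = 42.1%, Variant 1 2/6 = 33.3% → Campaign Blue
Mobile: Campaign Blue 3/5 = 60.0%, Variant 1 20/35 = 57.1% → Campaign Blue
Desktop: Campaign Blue 14/25 = 56.0%, Variant 1 9/19 = 47.4% → Campaign Blue
Overall: Campaign Blue 57/125 = 45.6%, Variant 1 31/60 = 51.7% → Variant 1
Campaign Blue wins each device group but Variant 1 wins overall — the comparison reverses. Campaign Blue's impressions skew toward tablet, which has a lower base rate.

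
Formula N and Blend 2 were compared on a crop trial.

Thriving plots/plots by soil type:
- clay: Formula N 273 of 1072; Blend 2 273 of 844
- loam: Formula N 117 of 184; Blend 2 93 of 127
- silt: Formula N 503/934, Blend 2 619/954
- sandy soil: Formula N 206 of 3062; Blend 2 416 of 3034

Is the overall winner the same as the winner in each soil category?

Clay: Formula N 273/1072 = 25.5%, Blend 2 273/844 = 32.3% → Blend 2
Loam: Formula N 117/184 = 63.6%, Blend 2 93/127 = 73.2% → Blend 2
Silt: Formula N 503/934 = 53.9%, Blend 2 619/954 = 64.9% → Blend 2
Sandy soil: Formula N 206/3062 = 6.7%, Blend 2 416/3034 = 13.7% → Blend 2
Overall: Formula N 1099/5252 = 20.9%, Blend 2 1401/4959 = 28.3% → Blend 2
Blend 2 wins overall and in every soil group — no reversal.

Yes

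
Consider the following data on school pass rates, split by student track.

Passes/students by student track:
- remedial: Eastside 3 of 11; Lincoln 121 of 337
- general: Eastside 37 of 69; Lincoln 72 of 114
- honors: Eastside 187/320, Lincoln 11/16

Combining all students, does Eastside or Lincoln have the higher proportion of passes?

Eastside

Remedial: Eastside 3/11 = 27.3%, Lincoln 121/337 = 35.9% → Lincoln
General: Eastside 37/69 = 53.6%, Lincoln 72/114 = 63.2% → Lincoln
Honors: Eastside 187/320 = 58.4%, Lincoln 11/16 = 68.8% → Lincoln
Overall: Eastside 227/400 = 56.8%, Lincoln 204/467 = 43.7% → Eastside
(Lincoln wins every student group but Eastside wins overall — Lincoln's students skew toward the low-rate remedial group.)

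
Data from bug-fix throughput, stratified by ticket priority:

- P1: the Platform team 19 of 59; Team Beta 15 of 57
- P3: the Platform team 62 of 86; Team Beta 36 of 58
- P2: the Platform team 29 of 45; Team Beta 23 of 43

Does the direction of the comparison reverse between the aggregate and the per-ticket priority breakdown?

P1: the Platform team 19/59 = 32.2%, Team Beta 15/57 = 26.3% → the Platform team
P3: the Platform team 62/86 = 72.1%, Team Beta 36/58 = 62.1% → the Platform team
P2: the Platform team 29/45 = 64.4%, Team Beta 23/43 = 53.5% → the Platform team
Overall: the Platform team 110/190 = 57.9%, Team Beta 74/158 = 46.8% → the Platform team
The Platform team wins overall and in every ticket group — no reversal.

No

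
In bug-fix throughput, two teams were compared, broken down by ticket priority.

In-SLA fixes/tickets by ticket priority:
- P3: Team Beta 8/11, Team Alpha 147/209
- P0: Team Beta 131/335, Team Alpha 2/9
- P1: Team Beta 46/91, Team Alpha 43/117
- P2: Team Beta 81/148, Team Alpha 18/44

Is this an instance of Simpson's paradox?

Yes

P3: Team Beta 8/11 = 72.7%, Team Alpha 147/209 = 70.3% → Team Beta
P0: Team Beta 131/335 = 39.1%, Team Alpha 2/9 = 22.2% → Team Beta
P1: Team Beta 46/91 = 50.5%, Team Alpha 43/117 = 36.8% → Team Beta
P2: Team Beta 81/148 = 54.7%, Team Alpha 18/44 = 40.9% → Team Beta
Overall: Team Beta 266/585 = 45.5%, Team Alpha 210/379 = 55.4% → Team Alpha
Team Beta wins each ticket group but Team Alpha wins overall — the comparison reverses. Team Beta's tickets skew toward P0, which has a lower base rate.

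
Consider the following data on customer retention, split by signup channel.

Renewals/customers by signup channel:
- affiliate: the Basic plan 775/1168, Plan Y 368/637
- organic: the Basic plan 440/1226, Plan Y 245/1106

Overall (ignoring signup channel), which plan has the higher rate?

Affiliate: the Basic plan 775/1168 = 66.4%, Plan Y 368/637 = 57.8% → the Basic plan
Organic: the Basic plan 440/1226 = 35.9%, Plan Y 245/1106 = 22.2% → the Basic plan
Overall: the Basic plan 1215/2394 = 50.8%, Plan Y 613/1743 = 35.2% → the Basic plan

the Basic plan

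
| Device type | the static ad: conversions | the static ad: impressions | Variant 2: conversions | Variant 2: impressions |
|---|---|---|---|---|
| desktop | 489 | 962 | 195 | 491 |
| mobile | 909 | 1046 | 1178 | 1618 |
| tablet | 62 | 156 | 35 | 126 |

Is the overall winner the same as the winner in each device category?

Desktop: the static ad 489/962 = 50.8%, Variant 2 195/491 = 39.7% → the static ad
Mobile: the static ad 909/1046 = 86.9%, Variant 2 1178/1618 = 72.8% → the static ad
Tablet: the static ad 62/156 = 39.7%, Variant 2 35/126 = 27.8% → the static ad
Overall: the static ad 1460/2164 = 67.5%, Variant 2 1408/2235 = 63.0% → the static ad
The static ad wins overall and in every device group — no reversal.

Yes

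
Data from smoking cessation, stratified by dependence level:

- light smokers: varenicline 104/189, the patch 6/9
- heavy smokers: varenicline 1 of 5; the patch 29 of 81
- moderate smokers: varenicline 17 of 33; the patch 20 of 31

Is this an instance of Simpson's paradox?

Yes

Light smokers: varenicline 104/189 = 55.0%, the patch 6/9 = 66.7% → the patch
Heavy smokers: varenicline 1/5 = 20.0%, the patch 29/81 = 35.8% → the patch
Moderate smokers: varenicline 17/33 = 51.5%, the patch 20/31 = 64.5% → the patch
Overall: varenicline 122/227 = 53.7%, the patch 55/121 = 45.5% → varenicline
The patch wins each dependence group but varenicline wins overall — the comparison reverses. The patch's participants skew toward heavy smokers, which has a lower base rate.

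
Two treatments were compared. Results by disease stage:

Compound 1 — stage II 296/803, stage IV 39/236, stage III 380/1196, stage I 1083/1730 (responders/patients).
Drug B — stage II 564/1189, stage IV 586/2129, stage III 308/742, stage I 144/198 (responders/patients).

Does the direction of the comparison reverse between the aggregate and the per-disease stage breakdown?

Stage II: Compound 1 296/803 = 36.9%, Drug B 564/1189 = 47.4% → Drug B
Stage IV: Compound 1 39/236 = 16.5%, Drug B 586/2129 = 27.5% → Drug B
Stage III: Compound 1 380/1196 = 31.8%, Drug B 308/742 = 41.5% → Drug B
Stage I: Compound 1 1083/1730 = 62.6%, Drug B 144/198 = 72.7% → Drug B
Overall: Compound 1 1798/3965 = 45.3%, Drug B 1602/4258 = 37.6% → Compound 1
Drug B wins each disease group but Compound 1 wins overall — the comparison reverses. Drug B's patients skew toward stage IV, which has a lower base rate.

Yes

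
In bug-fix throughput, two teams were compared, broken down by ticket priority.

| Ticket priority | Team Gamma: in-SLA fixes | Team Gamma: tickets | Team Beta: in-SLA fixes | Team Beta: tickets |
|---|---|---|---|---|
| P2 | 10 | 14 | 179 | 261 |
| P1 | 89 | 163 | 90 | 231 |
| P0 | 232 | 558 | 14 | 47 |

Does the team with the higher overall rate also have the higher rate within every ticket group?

P2: Team Gamma 10/14 = 71.4%, Team Beta 179/261 = 68.6% → Team Gamma
P1: Team Gamma 89/163 = 54.6%, Team Beta 90/231 = 39.0% → Team Gamma
P0: Team Gamma 232/558 = 41.6%, Team Beta 14/47 = 29.8% → Team Gamma
Overall: Team Gamma 331/735 = 45.0%, Team Beta 283/539 = 52.5% → Team Beta
Team Gamma wins each ticket group but Team Beta wins overall — the comparison reverses. Team Gamma's tickets skew toward P0, which has a lower base rate.

No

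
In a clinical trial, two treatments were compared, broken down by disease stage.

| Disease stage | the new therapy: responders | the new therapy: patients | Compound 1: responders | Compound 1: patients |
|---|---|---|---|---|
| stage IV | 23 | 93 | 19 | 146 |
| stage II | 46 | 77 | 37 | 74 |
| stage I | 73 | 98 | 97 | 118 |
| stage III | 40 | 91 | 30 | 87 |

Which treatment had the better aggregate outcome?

Stage IV: the new therapy 23/93 = 24.7%, Compound 1 19/146 = 13.0% → the new therapy
Stage II: the new therapy 46/77 = 59.7%, Compound 1 37/74 = 50.0% → the new therapy
Stage I: the new therapy 73/98 = 74.5%, Compound 1 97/118 = 82.2% → Compound 1
Stage III: the new therapy 40/91 = 44.0%, Compound 1 30/87 = 34.5% → the new therapy
Overall: the new therapy 182/359 = 50.7%, Compound 1 183/425 = 43.1% → the new therapy
(Neither sweeps every disease group, but the new therapy has the higher pooled rate.)

the new therapy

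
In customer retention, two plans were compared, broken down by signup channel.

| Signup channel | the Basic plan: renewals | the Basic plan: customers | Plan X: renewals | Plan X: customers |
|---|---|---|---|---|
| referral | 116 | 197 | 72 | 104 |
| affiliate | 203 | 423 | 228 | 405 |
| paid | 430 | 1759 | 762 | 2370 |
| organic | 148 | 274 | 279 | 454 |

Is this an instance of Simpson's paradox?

No

Referral: the Basic plan 116/197 = 58.9%, Plan X 72/104 = 69.2% → Plan X
Affiliate: the Basic plan 203/423 = 48.0%, Plan X 228/405 = 56.3% → Plan X
Paid: the Basic plan 430/1759 = 24.4%, Plan X 762/2370 = 32.2% → Plan X
Organic: the Basic plan 148/274 = 54.0%, Plan X 279/454 = 61.5% → Plan X
Overall: the Basic plan 897/2653 = 33.8%, Plan X 1341/3333 = 40.2% → Plan X
Plan X wins overall and in every signup group — no reversal.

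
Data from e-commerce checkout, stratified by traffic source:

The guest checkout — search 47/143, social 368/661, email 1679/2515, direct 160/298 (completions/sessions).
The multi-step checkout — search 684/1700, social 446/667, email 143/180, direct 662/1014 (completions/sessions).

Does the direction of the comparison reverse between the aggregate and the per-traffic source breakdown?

Yes

Search: the guest checkout 47/143 = 32.9%, the multi-step checkout 684/1700 = 40.2% → the multi-step checkout
Social: the guest checkout 368/661 = 55.7%, the multi-step checkout 446/667 = 66.9% → the multi-step checkout
Email: the guest checkout 1679/2515 = 66.8%, the multi-step checkout 143/180 = 79.4% → the multi-step checkout
Direct: the guest checkout 160/298 = 53.7%, the multi-step checkout 662/1014 = 65.3% → the multi-step checkout
Overall: the guest checkout 2254/3617 = 62.3%, the multi-step checkout 1935/3561 = 54.3% → the guest checkout
The multi-step checkout wins each traffic group but the guest checkout wins overall — the comparison reverses. The multi-step checkout's sessions skew toward search, which has a lower base rate.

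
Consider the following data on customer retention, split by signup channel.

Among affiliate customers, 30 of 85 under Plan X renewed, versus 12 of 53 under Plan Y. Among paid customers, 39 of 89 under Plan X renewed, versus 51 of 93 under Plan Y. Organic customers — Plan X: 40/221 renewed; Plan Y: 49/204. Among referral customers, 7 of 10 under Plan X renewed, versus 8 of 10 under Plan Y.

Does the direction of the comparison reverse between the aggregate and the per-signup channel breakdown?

Affiliate: Plan X 30/85 = 35.3%, Plan Y 12/53 = 22.6% → Plan X
Paid: Plan X 39/89 = 43.8%, Plan Y 51/93 = 54.8% → Plan Y
Organic: Plan X 40/221 = 18.1%, Plan Y 49/204 = 24.0% → Plan Y
Referral: Plan X 7/10 = 70.0%, Plan Y 8/10 = 80.0% → Plan Y
Overall: Plan X 116/405 = 28.6%, Plan Y 120/360 = 33.3% → Plan Y
Neither sweeps: Plan X wins 1 of 4 groups, Plan Y wins 3. Plan Y wins overall but not every group — no Simpson reversal.

No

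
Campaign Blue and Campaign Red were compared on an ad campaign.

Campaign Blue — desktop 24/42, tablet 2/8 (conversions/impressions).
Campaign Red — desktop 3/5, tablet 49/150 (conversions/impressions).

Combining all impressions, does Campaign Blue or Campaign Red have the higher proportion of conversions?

Desktop: Campaign Blue 24/42 = 57.1%, Campaign Red 3/5 = 60.0% → Campaign Red
Tablet: Campaign Blue 2/8 = 25.0%, Campaign Red 49/150 = 32.7% → Campaign Red
Overall: Campaign Blue 26/50 = 52.0%, Campaign Red 52/155 = 33.5% → Campaign Blue
(Campaign Red wins every device group but Campaign Blue wins overall — Campaign Red's impressions skew toward the low-rate tablet group.)

Campaign Blue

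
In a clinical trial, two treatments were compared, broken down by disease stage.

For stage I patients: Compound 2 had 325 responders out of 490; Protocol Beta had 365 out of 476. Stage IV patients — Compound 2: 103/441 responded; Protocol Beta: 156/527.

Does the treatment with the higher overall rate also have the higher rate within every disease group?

Stage I: Compound 2 325/490 = 66.3%, Protocol Beta 365/476 = 76.7% → Protocol Beta
Stage IV: Compound 2 103/441 = 23.4%, Protocol Beta 156/527 = 29.6% → Protocol Beta
Overall: Compound 2 428/931 = 46.0%, Protocol Beta 521/1003 = 51.9% → Protocol Beta
Protocol Beta wins overall and in every disease group — no reversal.

Yes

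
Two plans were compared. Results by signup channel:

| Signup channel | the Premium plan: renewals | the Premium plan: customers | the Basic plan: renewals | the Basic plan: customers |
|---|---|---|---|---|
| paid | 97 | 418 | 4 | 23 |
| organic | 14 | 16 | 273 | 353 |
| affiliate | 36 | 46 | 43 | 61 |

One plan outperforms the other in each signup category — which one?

the Premium plan

Paid: the Premium plan 97/418 = 23.2%, the Basic plan 4/23 = 17.4% → the Premium plan
Organic: the Premium plan 14/16 = 87.5%, the Basic plan 273/353 = 77.3% → the Premium plan
Affiliate: the Premium plan 36/46 = 78.3%, the Basic plan 43/61 = 70.5% → the Premium plan
The Premium plan has the higher rate in all 3 groups.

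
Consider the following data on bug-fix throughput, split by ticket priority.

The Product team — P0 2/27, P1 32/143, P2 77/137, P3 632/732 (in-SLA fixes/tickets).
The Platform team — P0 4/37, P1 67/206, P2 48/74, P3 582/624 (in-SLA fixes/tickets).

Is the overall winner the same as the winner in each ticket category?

P0: the Product team 2/27 = 7.4%, the Platform team 4/37 = 10.8% → the Platform team
P1: the Product team 32/143 = 22.4%, the Platform team 67/206 = 32.5% → the Platform team
P2: the Product team 77/137 = 56.2%, the Platform team 48/74 = 64.9% → the Platform team
P3: the Product team 632/732 = 86.3%, the Platform team 582/624 = 93.3% → the Platform team
Overall: the Product team 743/1039 = 71.5%, the Platform team 701/941 = 74.5% → the Platform team
The Platform team wins overall and in every ticket group — no reversal.

Yes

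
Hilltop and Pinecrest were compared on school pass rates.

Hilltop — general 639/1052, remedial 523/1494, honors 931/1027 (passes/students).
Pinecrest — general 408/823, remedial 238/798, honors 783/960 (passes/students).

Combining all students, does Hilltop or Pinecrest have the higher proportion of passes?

General: Hilltop 639/1052 = 60.7%, Pinecrest 408/823 = 49.6% → Hilltop
Remedial: Hilltop 523/1494 = 35.0%, Pinecrest 238/798 = 29.8% → Hilltop
Honors: Hilltop 931/1027 = 90.7%, Pinecrest 783/960 = 81.6% → Hilltop
Overall: Hilltop 2093/3573 = 58.6%, Pinecrest 1429/2581 = 55.4% → Hilltop

Hilltop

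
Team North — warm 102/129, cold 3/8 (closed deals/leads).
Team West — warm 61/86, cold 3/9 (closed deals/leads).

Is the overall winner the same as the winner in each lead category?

Yes

Warm: Team North 102/129 = 79.1%, Team West 61/86 = 70.9% → Team North
Cold: Team North 3/8 = 37.5%, Team West 3/9 = 33.3% → Team North
Overall: Team North 105/137 = 76.6%, Team West 64/95 = 67.4% → Team North
Team North wins overall and in every lead group — no reversal.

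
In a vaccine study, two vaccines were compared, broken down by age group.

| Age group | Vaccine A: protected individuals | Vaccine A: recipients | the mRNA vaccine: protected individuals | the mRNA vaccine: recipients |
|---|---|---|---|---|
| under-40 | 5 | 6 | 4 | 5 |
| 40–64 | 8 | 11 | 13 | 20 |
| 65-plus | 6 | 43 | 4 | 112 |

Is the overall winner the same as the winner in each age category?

Yes

Under-40: Vaccine A 5/6 = 83.3%, the mRNA vaccine 4/5 = 80.0% → Vaccine A
40–64: Vaccine A 8/11 = 72.7%, the mRNA vaccine 13/20 = 65.0% → Vaccine A
65-plus: Vaccine A 6/43 = 14.0%, the mRNA vaccine 4/112 = 3.6% → Vaccine A
Overall: Vaccine A 19/60 = 31.7%, the mRNA vaccine 21/137 = 15.3% → Vaccine A
Vaccine A wins overall and in every age group — no reversal.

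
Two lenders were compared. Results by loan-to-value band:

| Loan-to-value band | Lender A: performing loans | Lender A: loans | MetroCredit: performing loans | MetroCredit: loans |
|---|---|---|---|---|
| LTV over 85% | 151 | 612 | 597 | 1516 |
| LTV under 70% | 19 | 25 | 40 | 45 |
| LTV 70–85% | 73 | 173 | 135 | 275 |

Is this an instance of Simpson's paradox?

LTV over 85%: Lender A 151/612 = 24.7%, MetroCredit 597/1516 = 39.4% → MetroCredit
LTV under 70%: Lender A 19/25 = 76.0%, MetroCredit 40/45 = 88.9% → MetroCredit
LTV 70–85%: Lender A 73/173 = 42.2%, MetroCredit 135/275 = 49.1% → MetroCredit
Overall: Lender A 243/810 = 30.0%, MetroCredit 772/1836 = 42.0% → MetroCredit
MetroCredit wins overall and in every loan-to-value group — no reversal.

No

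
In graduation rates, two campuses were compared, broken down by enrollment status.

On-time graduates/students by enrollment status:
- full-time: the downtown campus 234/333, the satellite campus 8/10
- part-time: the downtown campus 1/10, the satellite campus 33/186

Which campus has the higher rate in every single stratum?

the satellite campus

Full-time: the downtown campus 234/333 = 70.3%, the satellite campus 8/10 = 80.0% → the satellite campus
Part-time: the downtown campus 1/10 = 10.0%, the satellite campus 33/186 = 17.7% → the satellite campus
The satellite campus has the higher rate in both groups.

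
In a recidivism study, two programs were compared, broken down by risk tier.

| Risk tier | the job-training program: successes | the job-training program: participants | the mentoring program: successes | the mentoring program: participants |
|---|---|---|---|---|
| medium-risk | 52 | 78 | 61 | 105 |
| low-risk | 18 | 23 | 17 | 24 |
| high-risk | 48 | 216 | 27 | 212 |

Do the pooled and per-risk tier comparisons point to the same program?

Medium-risk: the job-training program 52/78 = 66.7%, the mentoring program 61/105 = 58.1% → the job-training program
Low-risk: the job-training program 18/23 = 78.3%, the mentoring program 17/24 = 70.8% → the job-training program
High-risk: the job-training program 48/216 = 22.2%, the mentoring program 27/212 = 12.7% → the job-training program
Overall: the job-training program 118/317 = 37.2%, the mentoring program 105/341 = 30.8% → the job-training program
The job-training program wins overall and in every risk group — no reversal.

Yes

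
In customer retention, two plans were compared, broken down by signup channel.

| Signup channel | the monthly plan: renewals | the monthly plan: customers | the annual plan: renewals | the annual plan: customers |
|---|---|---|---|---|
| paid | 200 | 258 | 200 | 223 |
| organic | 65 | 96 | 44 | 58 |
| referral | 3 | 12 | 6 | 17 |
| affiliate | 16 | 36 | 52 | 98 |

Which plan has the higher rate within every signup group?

Paid: the monthly plan 200/258 = 77.5%, the annual plan 200/223 = 89.7% → the annual plan
Organic: the monthly plan 65/96 = 67.7%, the annual plan 44/58 = 75.9% → the annual plan
Referral: the monthly plan 3/12 = 25.0%, the annual plan 6/17 = 35.3% → the annual plan
Affiliate: the monthly plan 16/36 = 44.4%, the annual plan 52/98 = 53.1% → the annual plan
The annual plan has the higher rate in all 4 groups.

the annual plan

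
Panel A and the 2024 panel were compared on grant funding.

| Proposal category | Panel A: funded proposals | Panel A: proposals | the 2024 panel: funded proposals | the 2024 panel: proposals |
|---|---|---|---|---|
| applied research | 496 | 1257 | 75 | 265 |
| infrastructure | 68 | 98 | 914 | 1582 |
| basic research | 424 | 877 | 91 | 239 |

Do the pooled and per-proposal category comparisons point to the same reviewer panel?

No

Applied research: Panel A 496/1257 = 39.5%, the 2024 panel 75/265 = 28.3% → Panel A
Infrastructure: Panel A 68/98 = 69.4%, the 2024 panel 914/1582 = 57.8% → Panel A
Basic research: Panel A 424/877 = 48.3%, the 2024 panel 91/239 = 38.1% → Panel A
Overall: Panel A 988/2232 = 44.3%, the 2024 panel 1080/2086 = 51.8% → the 2024 panel
Panel A wins each proposal group but the 2024 panel wins overall — the comparison reverses. Panel A's proposals skew toward applied research, which has a lower base rate.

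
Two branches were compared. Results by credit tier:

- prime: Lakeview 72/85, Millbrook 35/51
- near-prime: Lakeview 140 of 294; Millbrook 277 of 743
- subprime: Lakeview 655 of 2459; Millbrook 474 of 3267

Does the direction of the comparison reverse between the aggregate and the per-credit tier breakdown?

Prime: Lakeview 72/85 = 84.7%, Millbrook 35/51 = 68.6% → Lakeview
Near-prime: Lakeview 140/294 = 47.6%, Millbrook 277/743 = 37.3% → Lakeview
Subprime: Lakeview 655/2459 = 26.6%, Millbrook 474/3267 = 14.5% → Lakeview
Overall: Lakeview 867/2838 = 30.5%, Millbrook 786/4061 = 19.4% → Lakeview
Lakeview wins overall and in every credit group — no reversal.

No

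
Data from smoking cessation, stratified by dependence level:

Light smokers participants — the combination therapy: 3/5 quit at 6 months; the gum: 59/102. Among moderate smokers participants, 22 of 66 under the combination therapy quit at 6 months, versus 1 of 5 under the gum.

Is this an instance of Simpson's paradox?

Yes

Light smokers: the combination therapy 3/5 = 60.0%, the gum 59/102 = 57.8% → the combination therapy
Moderate smokers: the combination therapy 22/66 = 33.3%, the gum 1/5 = 20.0% → the combination therapy
Overall: the combination therapy 25/71 = 35.2%, the gum 60/107 = 56.1% → the gum
The combination therapy wins each dependence group but the gum wins overall — the comparison reverses. The combination therapy's participants skew toward moderate smokers, which has a lower base rate.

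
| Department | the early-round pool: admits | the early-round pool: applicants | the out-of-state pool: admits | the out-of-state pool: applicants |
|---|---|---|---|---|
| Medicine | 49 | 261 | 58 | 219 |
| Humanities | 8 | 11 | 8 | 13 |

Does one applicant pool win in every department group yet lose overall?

No

Medicine: the early-round pool 49/261 = 18.8%, the out-of-state pool 58/219 = 26.5% → the out-of-state pool
Humanities: the early-round pool 8/11 = 72.7%, the out-of-state pool 8/13 = 61.5% → the early-round pool
Overall: the early-round pool 57/272 = 21.0%, the out-of-state pool 66/232 = 28.4% → the out-of-state pool
Neither sweeps: the early-round pool wins 1 of 2 groups, the out-of-state pool wins 1. The out-of-state pool wins overall but not every group — no Simpson reversal.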